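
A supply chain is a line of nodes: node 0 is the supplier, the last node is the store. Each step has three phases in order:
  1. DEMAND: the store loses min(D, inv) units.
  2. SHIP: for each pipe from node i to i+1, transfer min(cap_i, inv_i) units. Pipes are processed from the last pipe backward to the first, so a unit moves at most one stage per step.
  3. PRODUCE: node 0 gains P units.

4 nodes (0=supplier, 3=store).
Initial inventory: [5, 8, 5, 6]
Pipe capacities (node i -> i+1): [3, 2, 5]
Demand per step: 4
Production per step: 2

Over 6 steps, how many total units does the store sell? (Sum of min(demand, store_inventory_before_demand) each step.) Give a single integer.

Answer: 19

Derivation:
Step 1: sold=4 (running total=4) -> [4 9 2 7]
Step 2: sold=4 (running total=8) -> [3 10 2 5]
Step 3: sold=4 (running total=12) -> [2 11 2 3]
Step 4: sold=3 (running total=15) -> [2 11 2 2]
Step 5: sold=2 (running total=17) -> [2 11 2 2]
Step 6: sold=2 (running total=19) -> [2 11 2 2]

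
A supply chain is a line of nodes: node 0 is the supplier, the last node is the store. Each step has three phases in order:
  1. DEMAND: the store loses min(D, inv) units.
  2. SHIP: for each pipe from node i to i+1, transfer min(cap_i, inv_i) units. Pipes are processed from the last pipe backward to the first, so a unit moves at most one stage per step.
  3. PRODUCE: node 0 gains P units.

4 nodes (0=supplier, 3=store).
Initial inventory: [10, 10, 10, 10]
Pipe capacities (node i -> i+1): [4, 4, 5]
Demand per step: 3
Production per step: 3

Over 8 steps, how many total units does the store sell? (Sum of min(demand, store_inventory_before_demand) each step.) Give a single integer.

Answer: 24

Derivation:
Step 1: sold=3 (running total=3) -> [9 10 9 12]
Step 2: sold=3 (running total=6) -> [8 10 8 14]
Step 3: sold=3 (running total=9) -> [7 10 7 16]
Step 4: sold=3 (running total=12) -> [6 10 6 18]
Step 5: sold=3 (running total=15) -> [5 10 5 20]
Step 6: sold=3 (running total=18) -> [4 10 4 22]
Step 7: sold=3 (running total=21) -> [3 10 4 23]
Step 8: sold=3 (running total=24) -> [3 9 4 24]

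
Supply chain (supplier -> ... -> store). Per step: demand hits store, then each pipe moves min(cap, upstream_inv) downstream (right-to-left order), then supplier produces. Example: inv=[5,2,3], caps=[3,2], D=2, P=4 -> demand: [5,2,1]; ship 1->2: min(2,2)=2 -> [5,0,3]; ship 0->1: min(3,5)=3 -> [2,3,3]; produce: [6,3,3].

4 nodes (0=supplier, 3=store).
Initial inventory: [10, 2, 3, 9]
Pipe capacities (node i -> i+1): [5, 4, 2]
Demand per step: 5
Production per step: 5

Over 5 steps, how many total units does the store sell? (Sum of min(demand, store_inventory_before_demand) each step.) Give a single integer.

Answer: 17

Derivation:
Step 1: sold=5 (running total=5) -> [10 5 3 6]
Step 2: sold=5 (running total=10) -> [10 6 5 3]
Step 3: sold=3 (running total=13) -> [10 7 7 2]
Step 4: sold=2 (running total=15) -> [10 8 9 2]
Step 5: sold=2 (running total=17) -> [10 9 11 2]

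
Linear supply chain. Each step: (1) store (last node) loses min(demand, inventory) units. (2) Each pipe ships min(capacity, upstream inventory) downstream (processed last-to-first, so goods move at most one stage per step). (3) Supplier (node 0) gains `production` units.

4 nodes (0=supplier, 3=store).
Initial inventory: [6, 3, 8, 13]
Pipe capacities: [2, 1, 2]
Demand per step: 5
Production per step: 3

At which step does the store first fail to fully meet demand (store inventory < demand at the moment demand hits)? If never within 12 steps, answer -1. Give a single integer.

Step 1: demand=5,sold=5 ship[2->3]=2 ship[1->2]=1 ship[0->1]=2 prod=3 -> [7 4 7 10]
Step 2: demand=5,sold=5 ship[2->3]=2 ship[1->2]=1 ship[0->1]=2 prod=3 -> [8 5 6 7]
Step 3: demand=5,sold=5 ship[2->3]=2 ship[1->2]=1 ship[0->1]=2 prod=3 -> [9 6 5 4]
Step 4: demand=5,sold=4 ship[2->3]=2 ship[1->2]=1 ship[0->1]=2 prod=3 -> [10 7 4 2]
Step 5: demand=5,sold=2 ship[2->3]=2 ship[1->2]=1 ship[0->1]=2 prod=3 -> [11 8 3 2]
Step 6: demand=5,sold=2 ship[2->3]=2 ship[1->2]=1 ship[0->1]=2 prod=3 -> [12 9 2 2]
Step 7: demand=5,sold=2 ship[2->3]=2 ship[1->2]=1 ship[0->1]=2 prod=3 -> [13 10 1 2]
Step 8: demand=5,sold=2 ship[2->3]=1 ship[1->2]=1 ship[0->1]=2 prod=3 -> [14 11 1 1]
Step 9: demand=5,sold=1 ship[2->3]=1 ship[1->2]=1 ship[0->1]=2 prod=3 -> [15 12 1 1]
Step 10: demand=5,sold=1 ship[2->3]=1 ship[1->2]=1 ship[0->1]=2 prod=3 -> [16 13 1 1]
Step 11: demand=5,sold=1 ship[2->3]=1 ship[1->2]=1 ship[0->1]=2 prod=3 -> [17 14 1 1]
Step 12: demand=5,sold=1 ship[2->3]=1 ship[1->2]=1 ship[0->1]=2 prod=3 -> [18 15 1 1]
First stockout at step 4

4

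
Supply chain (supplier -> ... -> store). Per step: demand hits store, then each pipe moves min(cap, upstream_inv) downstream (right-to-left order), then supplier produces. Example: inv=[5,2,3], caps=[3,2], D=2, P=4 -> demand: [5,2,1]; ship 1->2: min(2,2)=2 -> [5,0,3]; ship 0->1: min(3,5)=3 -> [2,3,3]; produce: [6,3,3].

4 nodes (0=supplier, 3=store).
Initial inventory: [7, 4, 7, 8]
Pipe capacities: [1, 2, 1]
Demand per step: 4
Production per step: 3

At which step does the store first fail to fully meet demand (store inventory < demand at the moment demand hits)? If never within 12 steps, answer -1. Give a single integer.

Step 1: demand=4,sold=4 ship[2->3]=1 ship[1->2]=2 ship[0->1]=1 prod=3 -> [9 3 8 5]
Step 2: demand=4,sold=4 ship[2->3]=1 ship[1->2]=2 ship[0->1]=1 prod=3 -> [11 2 9 2]
Step 3: demand=4,sold=2 ship[2->3]=1 ship[1->2]=2 ship[0->1]=1 prod=3 -> [13 1 10 1]
Step 4: demand=4,sold=1 ship[2->3]=1 ship[1->2]=1 ship[0->1]=1 prod=3 -> [15 1 10 1]
Step 5: demand=4,sold=1 ship[2->3]=1 ship[1->2]=1 ship[0->1]=1 prod=3 -> [17 1 10 1]
Step 6: demand=4,sold=1 ship[2->3]=1 ship[1->2]=1 ship[0->1]=1 prod=3 -> [19 1 10 1]
Step 7: demand=4,sold=1 ship[2->3]=1 ship[1->2]=1 ship[0->1]=1 prod=3 -> [21 1 10 1]
Step 8: demand=4,sold=1 ship[2->3]=1 ship[1->2]=1 ship[0->1]=1 prod=3 -> [23 1 10 1]
Step 9: demand=4,sold=1 ship[2->3]=1 ship[1->2]=1 ship[0->1]=1 prod=3 -> [25 1 10 1]
Step 10: demand=4,sold=1 ship[2->3]=1 ship[1->2]=1 ship[0->1]=1 prod=3 -> [27 1 10 1]
Step 11: demand=4,sold=1 ship[2->3]=1 ship[1->2]=1 ship[0->1]=1 prod=3 -> [29 1 10 1]
Step 12: demand=4,sold=1 ship[2->3]=1 ship[1->2]=1 ship[0->1]=1 prod=3 -> [31 1 10 1]
First stockout at step 3

3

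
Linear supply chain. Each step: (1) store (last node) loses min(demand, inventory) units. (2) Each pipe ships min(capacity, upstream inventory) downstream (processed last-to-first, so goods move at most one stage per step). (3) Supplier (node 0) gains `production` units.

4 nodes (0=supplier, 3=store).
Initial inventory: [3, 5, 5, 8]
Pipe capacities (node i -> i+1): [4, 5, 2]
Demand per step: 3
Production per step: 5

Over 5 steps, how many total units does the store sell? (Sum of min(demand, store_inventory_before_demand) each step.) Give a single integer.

Step 1: sold=3 (running total=3) -> [5 3 8 7]
Step 2: sold=3 (running total=6) -> [6 4 9 6]
Step 3: sold=3 (running total=9) -> [7 4 11 5]
Step 4: sold=3 (running total=12) -> [8 4 13 4]
Step 5: sold=3 (running total=15) -> [9 4 15 3]

Answer: 15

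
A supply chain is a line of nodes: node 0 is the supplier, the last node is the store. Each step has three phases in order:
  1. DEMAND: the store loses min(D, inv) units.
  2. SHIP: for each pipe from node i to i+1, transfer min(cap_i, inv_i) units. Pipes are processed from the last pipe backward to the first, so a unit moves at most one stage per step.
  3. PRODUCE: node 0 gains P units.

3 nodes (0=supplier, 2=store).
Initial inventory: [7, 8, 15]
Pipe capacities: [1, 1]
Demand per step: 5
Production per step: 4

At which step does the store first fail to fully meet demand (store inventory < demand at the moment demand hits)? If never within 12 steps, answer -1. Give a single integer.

Step 1: demand=5,sold=5 ship[1->2]=1 ship[0->1]=1 prod=4 -> [10 8 11]
Step 2: demand=5,sold=5 ship[1->2]=1 ship[0->1]=1 prod=4 -> [13 8 7]
Step 3: demand=5,sold=5 ship[1->2]=1 ship[0->1]=1 prod=4 -> [16 8 3]
Step 4: demand=5,sold=3 ship[1->2]=1 ship[0->1]=1 prod=4 -> [19 8 1]
Step 5: demand=5,sold=1 ship[1->2]=1 ship[0->1]=1 prod=4 -> [22 8 1]
Step 6: demand=5,sold=1 ship[1->2]=1 ship[0->1]=1 prod=4 -> [25 8 1]
Step 7: demand=5,sold=1 ship[1->2]=1 ship[0->1]=1 prod=4 -> [28 8 1]
Step 8: demand=5,sold=1 ship[1->2]=1 ship[0->1]=1 prod=4 -> [31 8 1]
Step 9: demand=5,sold=1 ship[1->2]=1 ship[0->1]=1 prod=4 -> [34 8 1]
Step 10: demand=5,sold=1 ship[1->2]=1 ship[0->1]=1 prod=4 -> [37 8 1]
Step 11: demand=5,sold=1 ship[1->2]=1 ship[0->1]=1 prod=4 -> [40 8 1]
Step 12: demand=5,sold=1 ship[1->2]=1 ship[0->1]=1 prod=4 -> [43 8 1]
First stockout at step 4

4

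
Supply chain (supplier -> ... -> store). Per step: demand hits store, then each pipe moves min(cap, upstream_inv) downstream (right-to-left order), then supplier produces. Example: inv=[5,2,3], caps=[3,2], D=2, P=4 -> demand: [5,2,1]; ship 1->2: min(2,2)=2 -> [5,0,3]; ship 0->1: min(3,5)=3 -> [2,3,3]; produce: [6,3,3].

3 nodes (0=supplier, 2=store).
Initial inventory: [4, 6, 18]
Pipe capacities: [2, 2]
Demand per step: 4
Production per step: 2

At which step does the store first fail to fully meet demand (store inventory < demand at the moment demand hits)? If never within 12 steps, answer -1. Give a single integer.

Step 1: demand=4,sold=4 ship[1->2]=2 ship[0->1]=2 prod=2 -> [4 6 16]
Step 2: demand=4,sold=4 ship[1->2]=2 ship[0->1]=2 prod=2 -> [4 6 14]
Step 3: demand=4,sold=4 ship[1->2]=2 ship[0->1]=2 prod=2 -> [4 6 12]
Step 4: demand=4,sold=4 ship[1->2]=2 ship[0->1]=2 prod=2 -> [4 6 10]
Step 5: demand=4,sold=4 ship[1->2]=2 ship[0->1]=2 prod=2 -> [4 6 8]
Step 6: demand=4,sold=4 ship[1->2]=2 ship[0->1]=2 prod=2 -> [4 6 6]
Step 7: demand=4,sold=4 ship[1->2]=2 ship[0->1]=2 prod=2 -> [4 6 4]
Step 8: demand=4,sold=4 ship[1->2]=2 ship[0->1]=2 prod=2 -> [4 6 2]
Step 9: demand=4,sold=2 ship[1->2]=2 ship[0->1]=2 prod=2 -> [4 6 2]
Step 10: demand=4,sold=2 ship[1->2]=2 ship[0->1]=2 prod=2 -> [4 6 2]
Step 11: demand=4,sold=2 ship[1->2]=2 ship[0->1]=2 prod=2 -> [4 6 2]
Step 12: demand=4,sold=2 ship[1->2]=2 ship[0->1]=2 prod=2 -> [4 6 2]
First stockout at step 9

9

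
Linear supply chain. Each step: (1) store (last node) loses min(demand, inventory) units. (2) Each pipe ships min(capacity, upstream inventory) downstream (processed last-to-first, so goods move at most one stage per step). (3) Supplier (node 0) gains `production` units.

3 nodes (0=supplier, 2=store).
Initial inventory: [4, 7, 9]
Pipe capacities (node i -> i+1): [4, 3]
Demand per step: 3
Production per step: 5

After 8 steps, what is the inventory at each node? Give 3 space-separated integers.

Step 1: demand=3,sold=3 ship[1->2]=3 ship[0->1]=4 prod=5 -> inv=[5 8 9]
Step 2: demand=3,sold=3 ship[1->2]=3 ship[0->1]=4 prod=5 -> inv=[6 9 9]
Step 3: demand=3,sold=3 ship[1->2]=3 ship[0->1]=4 prod=5 -> inv=[7 10 9]
Step 4: demand=3,sold=3 ship[1->2]=3 ship[0->1]=4 prod=5 -> inv=[8 11 9]
Step 5: demand=3,sold=3 ship[1->2]=3 ship[0->1]=4 prod=5 -> inv=[9 12 9]
Step 6: demand=3,sold=3 ship[1->2]=3 ship[0->1]=4 prod=5 -> inv=[10 13 9]
Step 7: demand=3,sold=3 ship[1->2]=3 ship[0->1]=4 prod=5 -> inv=[11 14 9]
Step 8: demand=3,sold=3 ship[1->2]=3 ship[0->1]=4 prod=5 -> inv=[12 15 9]

12 15 9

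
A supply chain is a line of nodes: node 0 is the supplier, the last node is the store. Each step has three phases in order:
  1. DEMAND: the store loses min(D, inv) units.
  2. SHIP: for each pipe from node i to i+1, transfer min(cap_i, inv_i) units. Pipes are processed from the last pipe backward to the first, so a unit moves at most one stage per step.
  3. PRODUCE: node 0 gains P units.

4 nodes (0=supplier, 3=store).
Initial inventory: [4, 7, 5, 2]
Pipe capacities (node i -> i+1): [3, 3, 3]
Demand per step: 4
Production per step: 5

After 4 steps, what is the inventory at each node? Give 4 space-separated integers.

Step 1: demand=4,sold=2 ship[2->3]=3 ship[1->2]=3 ship[0->1]=3 prod=5 -> inv=[6 7 5 3]
Step 2: demand=4,sold=3 ship[2->3]=3 ship[1->2]=3 ship[0->1]=3 prod=5 -> inv=[8 7 5 3]
Step 3: demand=4,sold=3 ship[2->3]=3 ship[1->2]=3 ship[0->1]=3 prod=5 -> inv=[10 7 5 3]
Step 4: demand=4,sold=3 ship[2->3]=3 ship[1->2]=3 ship[0->1]=3 prod=5 -> inv=[12 7 5 3]

12 7 5 3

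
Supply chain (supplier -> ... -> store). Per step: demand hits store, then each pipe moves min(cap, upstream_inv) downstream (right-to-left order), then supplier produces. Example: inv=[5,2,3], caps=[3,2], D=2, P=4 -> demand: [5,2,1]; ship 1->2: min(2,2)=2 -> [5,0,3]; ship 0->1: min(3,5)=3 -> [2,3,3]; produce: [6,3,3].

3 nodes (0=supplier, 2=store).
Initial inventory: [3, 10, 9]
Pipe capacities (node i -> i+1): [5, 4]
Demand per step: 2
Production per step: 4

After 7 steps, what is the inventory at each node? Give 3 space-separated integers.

Step 1: demand=2,sold=2 ship[1->2]=4 ship[0->1]=3 prod=4 -> inv=[4 9 11]
Step 2: demand=2,sold=2 ship[1->2]=4 ship[0->1]=4 prod=4 -> inv=[4 9 13]
Step 3: demand=2,sold=2 ship[1->2]=4 ship[0->1]=4 prod=4 -> inv=[4 9 15]
Step 4: demand=2,sold=2 ship[1->2]=4 ship[0->1]=4 prod=4 -> inv=[4 9 17]
Step 5: demand=2,sold=2 ship[1->2]=4 ship[0->1]=4 prod=4 -> inv=[4 9 19]
Step 6: demand=2,sold=2 ship[1->2]=4 ship[0->1]=4 prod=4 -> inv=[4 9 21]
Step 7: demand=2,sold=2 ship[1->2]=4 ship[0->1]=4 prod=4 -> inv=[4 9 23]

4 9 23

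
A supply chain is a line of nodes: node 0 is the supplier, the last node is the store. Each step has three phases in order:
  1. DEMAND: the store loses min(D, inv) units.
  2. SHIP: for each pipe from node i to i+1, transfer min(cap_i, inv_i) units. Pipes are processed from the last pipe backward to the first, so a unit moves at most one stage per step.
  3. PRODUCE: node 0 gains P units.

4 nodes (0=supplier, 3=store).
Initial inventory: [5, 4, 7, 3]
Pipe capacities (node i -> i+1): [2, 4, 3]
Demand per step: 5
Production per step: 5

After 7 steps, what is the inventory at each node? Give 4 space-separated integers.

Step 1: demand=5,sold=3 ship[2->3]=3 ship[1->2]=4 ship[0->1]=2 prod=5 -> inv=[8 2 8 3]
Step 2: demand=5,sold=3 ship[2->3]=3 ship[1->2]=2 ship[0->1]=2 prod=5 -> inv=[11 2 7 3]
Step 3: demand=5,sold=3 ship[2->3]=3 ship[1->2]=2 ship[0->1]=2 prod=5 -> inv=[14 2 6 3]
Step 4: demand=5,sold=3 ship[2->3]=3 ship[1->2]=2 ship[0->1]=2 prod=5 -> inv=[17 2 5 3]
Step 5: demand=5,sold=3 ship[2->3]=3 ship[1->2]=2 ship[0->1]=2 prod=5 -> inv=[20 2 4 3]
Step 6: demand=5,sold=3 ship[2->3]=3 ship[1->2]=2 ship[0->1]=2 prod=5 -> inv=[23 2 3 3]
Step 7: demand=5,sold=3 ship[2->3]=3 ship[1->2]=2 ship[0->1]=2 prod=5 -> inv=[26 2 2 3]

26 2 2 3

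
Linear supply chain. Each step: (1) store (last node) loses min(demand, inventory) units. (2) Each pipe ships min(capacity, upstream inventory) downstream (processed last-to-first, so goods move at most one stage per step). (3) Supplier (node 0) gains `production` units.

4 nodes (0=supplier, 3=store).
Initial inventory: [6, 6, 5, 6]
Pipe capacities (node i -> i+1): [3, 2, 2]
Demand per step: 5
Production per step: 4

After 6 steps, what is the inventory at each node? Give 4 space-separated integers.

Step 1: demand=5,sold=5 ship[2->3]=2 ship[1->2]=2 ship[0->1]=3 prod=4 -> inv=[7 7 5 3]
Step 2: demand=5,sold=3 ship[2->3]=2 ship[1->2]=2 ship[0->1]=3 prod=4 -> inv=[8 8 5 2]
Step 3: demand=5,sold=2 ship[2->3]=2 ship[1->2]=2 ship[0->1]=3 prod=4 -> inv=[9 9 5 2]
Step 4: demand=5,sold=2 ship[2->3]=2 ship[1->2]=2 ship[0->1]=3 prod=4 -> inv=[10 10 5 2]
Step 5: demand=5,sold=2 ship[2->3]=2 ship[1->2]=2 ship[0->1]=3 prod=4 -> inv=[11 11 5 2]
Step 6: demand=5,sold=2 ship[2->3]=2 ship[1->2]=2 ship[0->1]=3 prod=4 -> inv=[12 12 5 2]

12 12 5 2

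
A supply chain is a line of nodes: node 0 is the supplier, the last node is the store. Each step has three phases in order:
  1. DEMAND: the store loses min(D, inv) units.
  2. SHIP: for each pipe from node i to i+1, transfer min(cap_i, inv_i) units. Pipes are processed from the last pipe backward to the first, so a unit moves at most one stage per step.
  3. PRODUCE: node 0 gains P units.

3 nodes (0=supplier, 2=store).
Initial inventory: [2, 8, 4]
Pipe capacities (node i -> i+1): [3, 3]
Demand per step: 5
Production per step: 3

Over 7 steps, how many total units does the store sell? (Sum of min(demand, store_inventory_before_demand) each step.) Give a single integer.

Step 1: sold=4 (running total=4) -> [3 7 3]
Step 2: sold=3 (running total=7) -> [3 7 3]
Step 3: sold=3 (running total=10) -> [3 7 3]
Step 4: sold=3 (running total=13) -> [3 7 3]
Step 5: sold=3 (running total=16) -> [3 7 3]
Step 6: sold=3 (running total=19) -> [3 7 3]
Step 7: sold=3 (running total=22) -> [3 7 3]

Answer: 22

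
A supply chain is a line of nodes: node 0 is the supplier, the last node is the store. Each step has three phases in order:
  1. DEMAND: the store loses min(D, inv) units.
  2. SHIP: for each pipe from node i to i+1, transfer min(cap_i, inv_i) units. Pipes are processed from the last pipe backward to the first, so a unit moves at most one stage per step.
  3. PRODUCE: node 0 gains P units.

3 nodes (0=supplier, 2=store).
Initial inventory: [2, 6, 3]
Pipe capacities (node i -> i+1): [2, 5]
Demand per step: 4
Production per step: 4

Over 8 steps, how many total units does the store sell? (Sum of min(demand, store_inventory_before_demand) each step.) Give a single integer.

Answer: 21

Derivation:
Step 1: sold=3 (running total=3) -> [4 3 5]
Step 2: sold=4 (running total=7) -> [6 2 4]
Step 3: sold=4 (running total=11) -> [8 2 2]
Step 4: sold=2 (running total=13) -> [10 2 2]
Step 5: sold=2 (running total=15) -> [12 2 2]
Step 6: sold=2 (running total=17) -> [14 2 2]
Step 7: sold=2 (running total=19) -> [16 2 2]
Step 8: sold=2 (running total=21) -> [18 2 2]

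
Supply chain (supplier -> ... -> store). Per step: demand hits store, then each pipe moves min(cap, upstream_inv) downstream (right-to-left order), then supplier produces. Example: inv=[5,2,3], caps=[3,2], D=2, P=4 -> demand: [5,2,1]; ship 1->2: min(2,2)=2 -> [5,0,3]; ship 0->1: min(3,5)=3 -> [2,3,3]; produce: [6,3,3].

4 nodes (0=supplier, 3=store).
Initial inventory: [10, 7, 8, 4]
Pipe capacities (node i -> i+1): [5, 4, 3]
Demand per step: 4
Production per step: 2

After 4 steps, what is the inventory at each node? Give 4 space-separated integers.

Step 1: demand=4,sold=4 ship[2->3]=3 ship[1->2]=4 ship[0->1]=5 prod=2 -> inv=[7 8 9 3]
Step 2: demand=4,sold=3 ship[2->3]=3 ship[1->2]=4 ship[0->1]=5 prod=2 -> inv=[4 9 10 3]
Step 3: demand=4,sold=3 ship[2->3]=3 ship[1->2]=4 ship[0->1]=4 prod=2 -> inv=[2 9 11 3]
Step 4: demand=4,sold=3 ship[2->3]=3 ship[1->2]=4 ship[0->1]=2 prod=2 -> inv=[2 7 12 3]

2 7 12 3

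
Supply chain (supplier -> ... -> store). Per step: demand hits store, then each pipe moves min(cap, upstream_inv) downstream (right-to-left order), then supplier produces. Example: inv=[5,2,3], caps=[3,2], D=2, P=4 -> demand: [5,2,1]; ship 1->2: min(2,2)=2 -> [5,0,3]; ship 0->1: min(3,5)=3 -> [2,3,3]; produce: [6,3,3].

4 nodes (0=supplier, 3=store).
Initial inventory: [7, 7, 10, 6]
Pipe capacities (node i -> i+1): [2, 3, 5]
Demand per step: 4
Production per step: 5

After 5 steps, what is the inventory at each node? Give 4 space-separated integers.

Step 1: demand=4,sold=4 ship[2->3]=5 ship[1->2]=3 ship[0->1]=2 prod=5 -> inv=[10 6 8 7]
Step 2: demand=4,sold=4 ship[2->3]=5 ship[1->2]=3 ship[0->1]=2 prod=5 -> inv=[13 5 6 8]
Step 3: demand=4,sold=4 ship[2->3]=5 ship[1->2]=3 ship[0->1]=2 prod=5 -> inv=[16 4 4 9]
Step 4: demand=4,sold=4 ship[2->3]=4 ship[1->2]=3 ship[0->1]=2 prod=5 -> inv=[19 3 3 9]
Step 5: demand=4,sold=4 ship[2->3]=3 ship[1->2]=3 ship[0->1]=2 prod=5 -> inv=[22 2 3 8]

22 2 3 8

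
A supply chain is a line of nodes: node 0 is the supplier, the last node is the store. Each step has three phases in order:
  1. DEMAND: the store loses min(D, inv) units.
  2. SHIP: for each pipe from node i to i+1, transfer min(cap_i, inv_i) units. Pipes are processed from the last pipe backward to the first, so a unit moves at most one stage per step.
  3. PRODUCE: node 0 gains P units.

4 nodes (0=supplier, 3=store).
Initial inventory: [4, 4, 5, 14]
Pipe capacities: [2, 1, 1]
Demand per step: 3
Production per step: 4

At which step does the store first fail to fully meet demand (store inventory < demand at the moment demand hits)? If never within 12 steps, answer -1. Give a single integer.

Step 1: demand=3,sold=3 ship[2->3]=1 ship[1->2]=1 ship[0->1]=2 prod=4 -> [6 5 5 12]
Step 2: demand=3,sold=3 ship[2->3]=1 ship[1->2]=1 ship[0->1]=2 prod=4 -> [8 6 5 10]
Step 3: demand=3,sold=3 ship[2->3]=1 ship[1->2]=1 ship[0->1]=2 prod=4 -> [10 7 5 8]
Step 4: demand=3,sold=3 ship[2->3]=1 ship[1->2]=1 ship[0->1]=2 prod=4 -> [12 8 5 6]
Step 5: demand=3,sold=3 ship[2->3]=1 ship[1->2]=1 ship[0->1]=2 prod=4 -> [14 9 5 4]
Step 6: demand=3,sold=3 ship[2->3]=1 ship[1->2]=1 ship[0->1]=2 prod=4 -> [16 10 5 2]
Step 7: demand=3,sold=2 ship[2->3]=1 ship[1->2]=1 ship[0->1]=2 prod=4 -> [18 11 5 1]
Step 8: demand=3,sold=1 ship[2->3]=1 ship[1->2]=1 ship[0->1]=2 prod=4 -> [20 12 5 1]
Step 9: demand=3,sold=1 ship[2->3]=1 ship[1->2]=1 ship[0->1]=2 prod=4 -> [22 13 5 1]
Step 10: demand=3,sold=1 ship[2->3]=1 ship[1->2]=1 ship[0->1]=2 prod=4 -> [24 14 5 1]
Step 11: demand=3,sold=1 ship[2->3]=1 ship[1->2]=1 ship[0->1]=2 prod=4 -> [26 15 5 1]
Step 12: demand=3,sold=1 ship[2->3]=1 ship[1->2]=1 ship[0->1]=2 prod=4 -> [28 16 5 1]
First stockout at step 7

7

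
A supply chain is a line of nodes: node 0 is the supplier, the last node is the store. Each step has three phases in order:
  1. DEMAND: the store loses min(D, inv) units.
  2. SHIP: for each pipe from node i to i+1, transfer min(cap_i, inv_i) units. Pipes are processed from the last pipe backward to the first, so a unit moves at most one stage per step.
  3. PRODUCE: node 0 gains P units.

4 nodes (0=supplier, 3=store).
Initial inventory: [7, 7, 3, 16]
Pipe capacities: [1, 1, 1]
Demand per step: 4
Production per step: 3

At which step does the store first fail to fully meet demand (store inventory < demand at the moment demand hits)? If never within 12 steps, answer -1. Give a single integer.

Step 1: demand=4,sold=4 ship[2->3]=1 ship[1->2]=1 ship[0->1]=1 prod=3 -> [9 7 3 13]
Step 2: demand=4,sold=4 ship[2->3]=1 ship[1->2]=1 ship[0->1]=1 prod=3 -> [11 7 3 10]
Step 3: demand=4,sold=4 ship[2->3]=1 ship[1->2]=1 ship[0->1]=1 prod=3 -> [13 7 3 7]
Step 4: demand=4,sold=4 ship[2->3]=1 ship[1->2]=1 ship[0->1]=1 prod=3 -> [15 7 3 4]
Step 5: demand=4,sold=4 ship[2->3]=1 ship[1->2]=1 ship[0->1]=1 prod=3 -> [17 7 3 1]
Step 6: demand=4,sold=1 ship[2->3]=1 ship[1->2]=1 ship[0->1]=1 prod=3 -> [19 7 3 1]
Step 7: demand=4,sold=1 ship[2->3]=1 ship[1->2]=1 ship[0->1]=1 prod=3 -> [21 7 3 1]
Step 8: demand=4,sold=1 ship[2->3]=1 ship[1->2]=1 ship[0->1]=1 prod=3 -> [23 7 3 1]
Step 9: demand=4,sold=1 ship[2->3]=1 ship[1->2]=1 ship[0->1]=1 prod=3 -> [25 7 3 1]
Step 10: demand=4,sold=1 ship[2->3]=1 ship[1->2]=1 ship[0->1]=1 prod=3 -> [27 7 3 1]
Step 11: demand=4,sold=1 ship[2->3]=1 ship[1->2]=1 ship[0->1]=1 prod=3 -> [29 7 3 1]
Step 12: demand=4,sold=1 ship[2->3]=1 ship[1->2]=1 ship[0->1]=1 prod=3 -> [31 7 3 1]
First stockout at step 6

6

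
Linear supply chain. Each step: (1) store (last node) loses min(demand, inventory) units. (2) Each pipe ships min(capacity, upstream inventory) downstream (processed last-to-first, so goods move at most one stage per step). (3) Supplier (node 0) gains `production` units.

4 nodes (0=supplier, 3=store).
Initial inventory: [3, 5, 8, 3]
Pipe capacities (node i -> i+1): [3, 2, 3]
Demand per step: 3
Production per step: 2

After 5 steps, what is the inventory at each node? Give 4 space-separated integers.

Step 1: demand=3,sold=3 ship[2->3]=3 ship[1->2]=2 ship[0->1]=3 prod=2 -> inv=[2 6 7 3]
Step 2: demand=3,sold=3 ship[2->3]=3 ship[1->2]=2 ship[0->1]=2 prod=2 -> inv=[2 6 6 3]
Step 3: demand=3,sold=3 ship[2->3]=3 ship[1->2]=2 ship[0->1]=2 prod=2 -> inv=[2 6 5 3]
Step 4: demand=3,sold=3 ship[2->3]=3 ship[1->2]=2 ship[0->1]=2 prod=2 -> inv=[2 6 4 3]
Step 5: demand=3,sold=3 ship[2->3]=3 ship[1->2]=2 ship[0->1]=2 prod=2 -> inv=[2 6 3 3]

2 6 3 3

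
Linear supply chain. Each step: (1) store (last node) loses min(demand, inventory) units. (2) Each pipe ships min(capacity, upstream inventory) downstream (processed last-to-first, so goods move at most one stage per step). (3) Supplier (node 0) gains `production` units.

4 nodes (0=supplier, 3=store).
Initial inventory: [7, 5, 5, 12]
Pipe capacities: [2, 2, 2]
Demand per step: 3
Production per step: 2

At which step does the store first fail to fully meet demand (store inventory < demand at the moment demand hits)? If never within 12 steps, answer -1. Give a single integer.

Step 1: demand=3,sold=3 ship[2->3]=2 ship[1->2]=2 ship[0->1]=2 prod=2 -> [7 5 5 11]
Step 2: demand=3,sold=3 ship[2->3]=2 ship[1->2]=2 ship[0->1]=2 prod=2 -> [7 5 5 10]
Step 3: demand=3,sold=3 ship[2->3]=2 ship[1->2]=2 ship[0->1]=2 prod=2 -> [7 5 5 9]
Step 4: demand=3,sold=3 ship[2->3]=2 ship[1->2]=2 ship[0->1]=2 prod=2 -> [7 5 5 8]
Step 5: demand=3,sold=3 ship[2->3]=2 ship[1->2]=2 ship[0->1]=2 prod=2 -> [7 5 5 7]
Step 6: demand=3,sold=3 ship[2->3]=2 ship[1->2]=2 ship[0->1]=2 prod=2 -> [7 5 5 6]
Step 7: demand=3,sold=3 ship[2->3]=2 ship[1->2]=2 ship[0->1]=2 prod=2 -> [7 5 5 5]
Step 8: demand=3,sold=3 ship[2->3]=2 ship[1->2]=2 ship[0->1]=2 prod=2 -> [7 5 5 4]
Step 9: demand=3,sold=3 ship[2->3]=2 ship[1->2]=2 ship[0->1]=2 prod=2 -> [7 5 5 3]
Step 10: demand=3,sold=3 ship[2->3]=2 ship[1->2]=2 ship[0->1]=2 prod=2 -> [7 5 5 2]
Step 11: demand=3,sold=2 ship[2->3]=2 ship[1->2]=2 ship[0->1]=2 prod=2 -> [7 5 5 2]
Step 12: demand=3,sold=2 ship[2->3]=2 ship[1->2]=2 ship[0->1]=2 prod=2 -> [7 5 5 2]
First stockout at step 11

11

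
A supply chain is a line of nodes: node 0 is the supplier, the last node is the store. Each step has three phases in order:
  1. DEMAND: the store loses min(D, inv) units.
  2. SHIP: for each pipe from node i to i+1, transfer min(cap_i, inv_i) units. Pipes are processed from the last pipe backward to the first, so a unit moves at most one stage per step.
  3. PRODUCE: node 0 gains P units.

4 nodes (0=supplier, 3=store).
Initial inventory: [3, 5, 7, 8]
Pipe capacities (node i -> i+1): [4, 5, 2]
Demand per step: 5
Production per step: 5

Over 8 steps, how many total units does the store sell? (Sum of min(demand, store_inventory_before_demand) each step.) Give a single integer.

Answer: 22

Derivation:
Step 1: sold=5 (running total=5) -> [5 3 10 5]
Step 2: sold=5 (running total=10) -> [6 4 11 2]
Step 3: sold=2 (running total=12) -> [7 4 13 2]
Step 4: sold=2 (running total=14) -> [8 4 15 2]
Step 5: sold=2 (running total=16) -> [9 4 17 2]
Step 6: sold=2 (running total=18) -> [10 4 19 2]
Step 7: sold=2 (running total=20) -> [11 4 21 2]
Step 8: sold=2 (running total=22) -> [12 4 23 2]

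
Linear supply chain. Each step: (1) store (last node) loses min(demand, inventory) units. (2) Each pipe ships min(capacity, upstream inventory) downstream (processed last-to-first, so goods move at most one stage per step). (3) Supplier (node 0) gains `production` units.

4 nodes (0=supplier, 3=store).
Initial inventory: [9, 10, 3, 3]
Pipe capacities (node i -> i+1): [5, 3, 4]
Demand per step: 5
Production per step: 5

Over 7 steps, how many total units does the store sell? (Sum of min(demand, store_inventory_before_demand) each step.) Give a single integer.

Step 1: sold=3 (running total=3) -> [9 12 3 3]
Step 2: sold=3 (running total=6) -> [9 14 3 3]
Step 3: sold=3 (running total=9) -> [9 16 3 3]
Step 4: sold=3 (running total=12) -> [9 18 3 3]
Step 5: sold=3 (running total=15) -> [9 20 3 3]
Step 6: sold=3 (running total=18) -> [9 22 3 3]
Step 7: sold=3 (running total=21) -> [9 24 3 3]

Answer: 21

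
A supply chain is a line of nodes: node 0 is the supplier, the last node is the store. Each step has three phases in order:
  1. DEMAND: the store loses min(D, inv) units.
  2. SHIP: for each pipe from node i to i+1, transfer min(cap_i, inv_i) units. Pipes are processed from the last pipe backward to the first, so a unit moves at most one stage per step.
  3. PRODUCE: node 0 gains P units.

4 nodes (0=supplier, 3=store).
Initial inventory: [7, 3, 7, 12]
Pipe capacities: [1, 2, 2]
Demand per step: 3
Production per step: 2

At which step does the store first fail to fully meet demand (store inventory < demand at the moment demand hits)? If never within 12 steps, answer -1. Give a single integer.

Step 1: demand=3,sold=3 ship[2->3]=2 ship[1->2]=2 ship[0->1]=1 prod=2 -> [8 2 7 11]
Step 2: demand=3,sold=3 ship[2->3]=2 ship[1->2]=2 ship[0->1]=1 prod=2 -> [9 1 7 10]
Step 3: demand=3,sold=3 ship[2->3]=2 ship[1->2]=1 ship[0->1]=1 prod=2 -> [10 1 6 9]
Step 4: demand=3,sold=3 ship[2->3]=2 ship[1->2]=1 ship[0->1]=1 prod=2 -> [11 1 5 8]
Step 5: demand=3,sold=3 ship[2->3]=2 ship[1->2]=1 ship[0->1]=1 prod=2 -> [12 1 4 7]
Step 6: demand=3,sold=3 ship[2->3]=2 ship[1->2]=1 ship[0->1]=1 prod=2 -> [13 1 3 6]
Step 7: demand=3,sold=3 ship[2->3]=2 ship[1->2]=1 ship[0->1]=1 prod=2 -> [14 1 2 5]
Step 8: demand=3,sold=3 ship[2->3]=2 ship[1->2]=1 ship[0->1]=1 prod=2 -> [15 1 1 4]
Step 9: demand=3,sold=3 ship[2->3]=1 ship[1->2]=1 ship[0->1]=1 prod=2 -> [16 1 1 2]
Step 10: demand=3,sold=2 ship[2->3]=1 ship[1->2]=1 ship[0->1]=1 prod=2 -> [17 1 1 1]
Step 11: demand=3,sold=1 ship[2->3]=1 ship[1->2]=1 ship[0->1]=1 prod=2 -> [18 1 1 1]
Step 12: demand=3,sold=1 ship[2->3]=1 ship[1->2]=1 ship[0->1]=1 prod=2 -> [19 1 1 1]
First stockout at step 10

10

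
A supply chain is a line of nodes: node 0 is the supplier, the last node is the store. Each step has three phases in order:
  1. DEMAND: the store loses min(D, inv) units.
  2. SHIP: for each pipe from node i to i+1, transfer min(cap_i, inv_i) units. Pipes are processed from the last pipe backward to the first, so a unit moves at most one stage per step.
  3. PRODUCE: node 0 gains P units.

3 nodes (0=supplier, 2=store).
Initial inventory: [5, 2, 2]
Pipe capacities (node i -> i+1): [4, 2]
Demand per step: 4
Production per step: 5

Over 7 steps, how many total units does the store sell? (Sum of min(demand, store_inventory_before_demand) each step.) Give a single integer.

Answer: 14

Derivation:
Step 1: sold=2 (running total=2) -> [6 4 2]
Step 2: sold=2 (running total=4) -> [7 6 2]
Step 3: sold=2 (running total=6) -> [8 8 2]
Step 4: sold=2 (running total=8) -> [9 10 2]
Step 5: sold=2 (running total=10) -> [10 12 2]
Step 6: sold=2 (running total=12) -> [11 14 2]
Step 7: sold=2 (running total=14) -> [12 16 2]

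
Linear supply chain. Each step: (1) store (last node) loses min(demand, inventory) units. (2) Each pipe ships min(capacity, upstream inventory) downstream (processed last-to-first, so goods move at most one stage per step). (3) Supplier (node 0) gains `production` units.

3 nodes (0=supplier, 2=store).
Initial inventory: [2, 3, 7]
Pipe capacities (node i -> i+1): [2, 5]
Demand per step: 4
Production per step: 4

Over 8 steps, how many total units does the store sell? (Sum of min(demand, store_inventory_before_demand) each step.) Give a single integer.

Answer: 22

Derivation:
Step 1: sold=4 (running total=4) -> [4 2 6]
Step 2: sold=4 (running total=8) -> [6 2 4]
Step 3: sold=4 (running total=12) -> [8 2 2]
Step 4: sold=2 (running total=14) -> [10 2 2]
Step 5: sold=2 (running total=16) -> [12 2 2]
Step 6: sold=2 (running total=18) -> [14 2 2]
Step 7: sold=2 (running total=20) -> [16 2 2]
Step 8: sold=2 (running total=22) -> [18 2 2]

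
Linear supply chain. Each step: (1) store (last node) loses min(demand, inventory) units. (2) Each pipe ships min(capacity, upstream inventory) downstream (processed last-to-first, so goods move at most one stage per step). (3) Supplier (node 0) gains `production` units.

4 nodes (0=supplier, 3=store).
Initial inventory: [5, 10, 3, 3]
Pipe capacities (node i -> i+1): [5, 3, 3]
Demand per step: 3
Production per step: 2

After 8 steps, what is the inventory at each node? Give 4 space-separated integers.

Step 1: demand=3,sold=3 ship[2->3]=3 ship[1->2]=3 ship[0->1]=5 prod=2 -> inv=[2 12 3 3]
Step 2: demand=3,sold=3 ship[2->3]=3 ship[1->2]=3 ship[0->1]=2 prod=2 -> inv=[2 11 3 3]
Step 3: demand=3,sold=3 ship[2->3]=3 ship[1->2]=3 ship[0->1]=2 prod=2 -> inv=[2 10 3 3]
Step 4: demand=3,sold=3 ship[2->3]=3 ship[1->2]=3 ship[0->1]=2 prod=2 -> inv=[2 9 3 3]
Step 5: demand=3,sold=3 ship[2->3]=3 ship[1->2]=3 ship[0->1]=2 prod=2 -> inv=[2 8 3 3]
Step 6: demand=3,sold=3 ship[2->3]=3 ship[1->2]=3 ship[0->1]=2 prod=2 -> inv=[2 7 3 3]
Step 7: demand=3,sold=3 ship[2->3]=3 ship[1->2]=3 ship[0->1]=2 prod=2 -> inv=[2 6 3 3]
Step 8: demand=3,sold=3 ship[2->3]=3 ship[1->2]=3 ship[0->1]=2 prod=2 -> inv=[2 5 3 3]

2 5 3 3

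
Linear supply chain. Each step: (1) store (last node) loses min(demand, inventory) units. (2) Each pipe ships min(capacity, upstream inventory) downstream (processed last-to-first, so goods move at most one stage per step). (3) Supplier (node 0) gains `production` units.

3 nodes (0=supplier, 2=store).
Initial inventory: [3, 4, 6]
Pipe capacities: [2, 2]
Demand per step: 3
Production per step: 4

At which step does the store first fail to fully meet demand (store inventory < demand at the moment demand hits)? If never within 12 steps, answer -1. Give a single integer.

Step 1: demand=3,sold=3 ship[1->2]=2 ship[0->1]=2 prod=4 -> [5 4 5]
Step 2: demand=3,sold=3 ship[1->2]=2 ship[0->1]=2 prod=4 -> [7 4 4]
Step 3: demand=3,sold=3 ship[1->2]=2 ship[0->1]=2 prod=4 -> [9 4 3]
Step 4: demand=3,sold=3 ship[1->2]=2 ship[0->1]=2 prod=4 -> [11 4 2]
Step 5: demand=3,sold=2 ship[1->2]=2 ship[0->1]=2 prod=4 -> [13 4 2]
Step 6: demand=3,sold=2 ship[1->2]=2 ship[0->1]=2 prod=4 -> [15 4 2]
Step 7: demand=3,sold=2 ship[1->2]=2 ship[0->1]=2 prod=4 -> [17 4 2]
Step 8: demand=3,sold=2 ship[1->2]=2 ship[0->1]=2 prod=4 -> [19 4 2]
Step 9: demand=3,sold=2 ship[1->2]=2 ship[0->1]=2 prod=4 -> [21 4 2]
Step 10: demand=3,sold=2 ship[1->2]=2 ship[0->1]=2 prod=4 -> [23 4 2]
Step 11: demand=3,sold=2 ship[1->2]=2 ship[0->1]=2 prod=4 -> [25 4 2]
Step 12: demand=3,sold=2 ship[1->2]=2 ship[0->1]=2 prod=4 -> [27 4 2]
First stockout at step 5

5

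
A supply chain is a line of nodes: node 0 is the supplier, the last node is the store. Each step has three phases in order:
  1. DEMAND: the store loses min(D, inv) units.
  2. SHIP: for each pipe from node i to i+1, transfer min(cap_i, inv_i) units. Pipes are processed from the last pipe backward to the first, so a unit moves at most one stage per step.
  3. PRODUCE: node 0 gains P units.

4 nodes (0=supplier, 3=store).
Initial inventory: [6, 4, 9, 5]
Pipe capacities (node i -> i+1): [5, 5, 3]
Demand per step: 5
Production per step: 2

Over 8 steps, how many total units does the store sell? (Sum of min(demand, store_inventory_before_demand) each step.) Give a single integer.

Answer: 26

Derivation:
Step 1: sold=5 (running total=5) -> [3 5 10 3]
Step 2: sold=3 (running total=8) -> [2 3 12 3]
Step 3: sold=3 (running total=11) -> [2 2 12 3]
Step 4: sold=3 (running total=14) -> [2 2 11 3]
Step 5: sold=3 (running total=17) -> [2 2 10 3]
Step 6: sold=3 (running total=20) -> [2 2 9 3]
Step 7: sold=3 (running total=23) -> [2 2 8 3]
Step 8: sold=3 (running total=26) -> [2 2 7 3]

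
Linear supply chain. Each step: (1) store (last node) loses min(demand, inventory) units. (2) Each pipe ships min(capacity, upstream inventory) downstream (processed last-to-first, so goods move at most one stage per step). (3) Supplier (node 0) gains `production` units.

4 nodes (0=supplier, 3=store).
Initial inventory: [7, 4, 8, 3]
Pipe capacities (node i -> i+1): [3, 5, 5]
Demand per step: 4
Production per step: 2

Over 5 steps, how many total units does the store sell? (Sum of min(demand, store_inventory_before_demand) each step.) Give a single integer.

Step 1: sold=3 (running total=3) -> [6 3 7 5]
Step 2: sold=4 (running total=7) -> [5 3 5 6]
Step 3: sold=4 (running total=11) -> [4 3 3 7]
Step 4: sold=4 (running total=15) -> [3 3 3 6]
Step 5: sold=4 (running total=19) -> [2 3 3 5]

Answer: 19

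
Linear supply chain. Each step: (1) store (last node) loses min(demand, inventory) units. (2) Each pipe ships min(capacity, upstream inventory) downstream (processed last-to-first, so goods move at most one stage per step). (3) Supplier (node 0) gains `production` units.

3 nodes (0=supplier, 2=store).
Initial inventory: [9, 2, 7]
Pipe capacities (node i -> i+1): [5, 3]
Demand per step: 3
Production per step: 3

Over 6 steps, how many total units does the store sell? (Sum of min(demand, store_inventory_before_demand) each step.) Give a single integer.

Answer: 18

Derivation:
Step 1: sold=3 (running total=3) -> [7 5 6]
Step 2: sold=3 (running total=6) -> [5 7 6]
Step 3: sold=3 (running total=9) -> [3 9 6]
Step 4: sold=3 (running total=12) -> [3 9 6]
Step 5: sold=3 (running total=15) -> [3 9 6]
Step 6: sold=3 (running total=18) -> [3 9 6]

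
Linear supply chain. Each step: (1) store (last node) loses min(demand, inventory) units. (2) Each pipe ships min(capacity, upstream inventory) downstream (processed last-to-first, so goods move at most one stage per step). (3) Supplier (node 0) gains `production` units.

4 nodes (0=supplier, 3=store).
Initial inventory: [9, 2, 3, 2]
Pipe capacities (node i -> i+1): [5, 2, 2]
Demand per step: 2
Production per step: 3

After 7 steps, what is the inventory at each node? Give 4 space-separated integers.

Step 1: demand=2,sold=2 ship[2->3]=2 ship[1->2]=2 ship[0->1]=5 prod=3 -> inv=[7 5 3 2]
Step 2: demand=2,sold=2 ship[2->3]=2 ship[1->2]=2 ship[0->1]=5 prod=3 -> inv=[5 8 3 2]
Step 3: demand=2,sold=2 ship[2->3]=2 ship[1->2]=2 ship[0->1]=5 prod=3 -> inv=[3 11 3 2]
Step 4: demand=2,sold=2 ship[2->3]=2 ship[1->2]=2 ship[0->1]=3 prod=3 -> inv=[3 12 3 2]
Step 5: demand=2,sold=2 ship[2->3]=2 ship[1->2]=2 ship[0->1]=3 prod=3 -> inv=[3 13 3 2]
Step 6: demand=2,sold=2 ship[2->3]=2 ship[1->2]=2 ship[0->1]=3 prod=3 -> inv=[3 14 3 2]
Step 7: demand=2,sold=2 ship[2->3]=2 ship[1->2]=2 ship[0->1]=3 prod=3 -> inv=[3 15 3 2]

3 15 3 2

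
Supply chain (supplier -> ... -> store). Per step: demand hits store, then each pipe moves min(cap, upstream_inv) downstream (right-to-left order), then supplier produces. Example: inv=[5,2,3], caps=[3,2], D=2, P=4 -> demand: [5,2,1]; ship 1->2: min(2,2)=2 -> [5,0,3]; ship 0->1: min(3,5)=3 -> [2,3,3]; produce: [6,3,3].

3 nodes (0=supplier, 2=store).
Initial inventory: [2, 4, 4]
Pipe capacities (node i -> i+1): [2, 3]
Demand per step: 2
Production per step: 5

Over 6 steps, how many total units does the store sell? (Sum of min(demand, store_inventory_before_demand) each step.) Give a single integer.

Answer: 12

Derivation:
Step 1: sold=2 (running total=2) -> [5 3 5]
Step 2: sold=2 (running total=4) -> [8 2 6]
Step 3: sold=2 (running total=6) -> [11 2 6]
Step 4: sold=2 (running total=8) -> [14 2 6]
Step 5: sold=2 (running total=10) -> [17 2 6]
Step 6: sold=2 (running total=12) -> [20 2 6]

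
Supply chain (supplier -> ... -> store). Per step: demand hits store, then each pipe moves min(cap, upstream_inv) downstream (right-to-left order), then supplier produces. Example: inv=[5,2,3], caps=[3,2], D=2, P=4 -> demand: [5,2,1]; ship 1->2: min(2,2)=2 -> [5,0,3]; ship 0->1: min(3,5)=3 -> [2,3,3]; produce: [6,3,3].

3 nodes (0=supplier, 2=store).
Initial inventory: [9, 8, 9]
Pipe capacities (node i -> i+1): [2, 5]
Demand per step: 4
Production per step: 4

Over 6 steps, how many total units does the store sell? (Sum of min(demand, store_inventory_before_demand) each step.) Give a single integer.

Step 1: sold=4 (running total=4) -> [11 5 10]
Step 2: sold=4 (running total=8) -> [13 2 11]
Step 3: sold=4 (running total=12) -> [15 2 9]
Step 4: sold=4 (running total=16) -> [17 2 7]
Step 5: sold=4 (running total=20) -> [19 2 5]
Step 6: sold=4 (running total=24) -> [21 2 3]

Answer: 24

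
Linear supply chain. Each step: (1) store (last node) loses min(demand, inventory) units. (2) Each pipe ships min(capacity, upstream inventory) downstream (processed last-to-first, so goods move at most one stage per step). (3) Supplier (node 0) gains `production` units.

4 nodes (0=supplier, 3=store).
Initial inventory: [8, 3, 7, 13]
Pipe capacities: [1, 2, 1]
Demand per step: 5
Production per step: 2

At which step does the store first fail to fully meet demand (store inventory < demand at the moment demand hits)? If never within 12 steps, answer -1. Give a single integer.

Step 1: demand=5,sold=5 ship[2->3]=1 ship[1->2]=2 ship[0->1]=1 prod=2 -> [9 2 8 9]
Step 2: demand=5,sold=5 ship[2->3]=1 ship[1->2]=2 ship[0->1]=1 prod=2 -> [10 1 9 5]
Step 3: demand=5,sold=5 ship[2->3]=1 ship[1->2]=1 ship[0->1]=1 prod=2 -> [11 1 9 1]
Step 4: demand=5,sold=1 ship[2->3]=1 ship[1->2]=1 ship[0->1]=1 prod=2 -> [12 1 9 1]
Step 5: demand=5,sold=1 ship[2->3]=1 ship[1->2]=1 ship[0->1]=1 prod=2 -> [13 1 9 1]
Step 6: demand=5,sold=1 ship[2->3]=1 ship[1->2]=1 ship[0->1]=1 prod=2 -> [14 1 9 1]
Step 7: demand=5,sold=1 ship[2->3]=1 ship[1->2]=1 ship[0->1]=1 prod=2 -> [15 1 9 1]
Step 8: demand=5,sold=1 ship[2->3]=1 ship[1->2]=1 ship[0->1]=1 prod=2 -> [16 1 9 1]
Step 9: demand=5,sold=1 ship[2->3]=1 ship[1->2]=1 ship[0->1]=1 prod=2 -> [17 1 9 1]
Step 10: demand=5,sold=1 ship[2->3]=1 ship[1->2]=1 ship[0->1]=1 prod=2 -> [18 1 9 1]
Step 11: demand=5,sold=1 ship[2->3]=1 ship[1->2]=1 ship[0->1]=1 prod=2 -> [19 1 9 1]
Step 12: demand=5,sold=1 ship[2->3]=1 ship[1->2]=1 ship[0->1]=1 prod=2 -> [20 1 9 1]
First stockout at step 4

4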